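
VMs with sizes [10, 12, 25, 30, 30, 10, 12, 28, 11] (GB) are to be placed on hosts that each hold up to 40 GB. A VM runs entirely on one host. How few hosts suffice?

5

Total = 30 + 30 + 28 + 25 + 12 + 12 + 11 + 10 + 10 = 168 GB.
Lower bound: ⌈168/40⌉ = 5 hosts.
A packing using 5 hosts:
  host 1: 30 + 10 = 40
  host 2: 30 + 10 = 40
  host 3: 28 + 12 = 40
  host 4: 25 + 12 = 37
  host 5: 11 = 11
This matches the lower bound, so 5 is optimal.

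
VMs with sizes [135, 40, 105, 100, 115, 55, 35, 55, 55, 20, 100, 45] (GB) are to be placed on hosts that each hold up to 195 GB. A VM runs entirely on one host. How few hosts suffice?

5

Total = 135 + 115 + 105 + 100 + 100 + 55 + 55 + 55 + 45 + 40 + 35 + 20 = 860 GB.
Lower bound: ⌈860/195⌉ = 5 hosts.
A packing using 5 hosts:
  host 1: 135 + 55 = 190
  host 2: 115 + 55 + 20 = 190
  host 3: 105 + 55 + 35 = 195
  host 4: 100 + 45 + 40 = 185
  host 5: 100 = 100
This matches the lower bound, so 5 is optimal.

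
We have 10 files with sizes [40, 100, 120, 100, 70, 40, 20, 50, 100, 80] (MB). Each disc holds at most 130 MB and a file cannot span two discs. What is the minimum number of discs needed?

7

Total = 120 + 100 + 100 + 100 + 80 + 70 + 50 + 40 + 40 + 20 = 720 MB.
Lower bound: ⌈720/130⌉ = 6 discs.
A packing using 7 discs:
  disc 1: 120 = 120
  disc 2: 100 + 20 = 120
  disc 3: 100 = 100
  disc 4: 100 = 100
  disc 5: 80 + 50 = 130
  disc 6: 70 + 40 = 110
  disc 7: 40 = 40
No arrangement into 6 discs stays within capacity, so 7 is optimal.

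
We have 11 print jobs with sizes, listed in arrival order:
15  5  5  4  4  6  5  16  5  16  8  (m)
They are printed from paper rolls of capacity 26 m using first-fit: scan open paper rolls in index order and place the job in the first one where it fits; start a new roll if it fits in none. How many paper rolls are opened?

4

  15 → roll 1 (new)  [load 15/26]
  5 → roll 1  [load 20/26]
  5 → roll 1  [load 25/26]
  4 → roll 2 (new)  [load 4/26]
  4 → roll 2  [load 8/26]
  6 → roll 2  [load 14/26]
  5 → roll 2  [load 19/26]
  16 → roll 3 (new)  [load 16/26]
  5 → roll 2  [load 24/26]
  16 → roll 4 (new)  [load 16/26]
  8 → roll 3  [load 24/26]
4 paper rolls opened.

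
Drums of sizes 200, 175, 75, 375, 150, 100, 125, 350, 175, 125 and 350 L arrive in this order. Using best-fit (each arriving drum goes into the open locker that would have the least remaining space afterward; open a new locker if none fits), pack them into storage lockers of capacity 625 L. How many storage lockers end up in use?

4

  200 → locker 1 (new)  [load 200/625]
  175 → locker 1  [load 375/625]
  75 → locker 1  [load 450/625]
  375 → locker 2 (new)  [load 375/625]
  150 → locker 1  [load 600/625]
  100 → locker 2  [load 475/625]
  125 → locker 2  [load 600/625]
  350 → locker 3 (new)  [load 350/625]
  175 → locker 3  [load 525/625]
  125 → locker 4 (new)  [load 125/625]
  350 → locker 4  [load 475/625]
4 storage lockers opened.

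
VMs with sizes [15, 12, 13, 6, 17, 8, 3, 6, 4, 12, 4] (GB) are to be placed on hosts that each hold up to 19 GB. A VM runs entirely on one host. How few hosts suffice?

Total = 17 + 15 + 13 + 12 + 12 + 8 + 6 + 6 + 4 + 4 + 3 = 100 GB.
Lower bound: ⌈100/19⌉ = 6 hosts.
A packing using 6 hosts:
  host 1: 17 = 17
  host 2: 15 + 4 = 19
  host 3: 13 + 6 = 19
  host 4: 12 + 6 = 18
  host 5: 12 + 4 + 3 = 19
  host 6: 8 = 8
This matches the lower bound, so 6 is optimal.

6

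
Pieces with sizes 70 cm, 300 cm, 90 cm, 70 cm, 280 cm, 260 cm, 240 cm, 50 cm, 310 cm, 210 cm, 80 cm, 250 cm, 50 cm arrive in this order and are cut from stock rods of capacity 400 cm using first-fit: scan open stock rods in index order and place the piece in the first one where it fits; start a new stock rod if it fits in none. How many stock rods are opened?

7

  70 → stock rod 1 (new)  [load 70/400]
  300 → stock rod 1  [load 370/400]
  90 → stock rod 2 (new)  [load 90/400]
  70 → stock rod 2  [load 160/400]
  280 → stock rod 3 (new)  [load 280/400]
  260 → stock rod 4 (new)  [load 260/400]
  240 → stock rod 2  [load 400/400]
  50 → stock rod 3  [load 330/400]
  310 → stock rod 5 (new)  [load 310/400]
  210 → stock rod 6 (new)  [load 210/400]
  80 → stock rod 4  [load 340/400]
  250 → stock rod 7 (new)  [load 250/400]
  50 → stock rod 3  [load 380/400]
7 stock rods opened.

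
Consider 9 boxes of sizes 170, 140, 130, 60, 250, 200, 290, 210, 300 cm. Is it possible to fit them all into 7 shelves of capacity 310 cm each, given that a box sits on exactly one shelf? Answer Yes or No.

Yes

A valid assignment using 7 shelves:
  shelf 1: 300 = 300
  shelf 2: 290 = 290
  shelf 3: 250 + 60 = 310
  shelf 4: 210 = 210
  shelf 5: 200 = 200
  shelf 6: 170 + 140 = 310
  shelf 7: 130 = 130
Every load is within 310 cm, so 7 shelves suffice.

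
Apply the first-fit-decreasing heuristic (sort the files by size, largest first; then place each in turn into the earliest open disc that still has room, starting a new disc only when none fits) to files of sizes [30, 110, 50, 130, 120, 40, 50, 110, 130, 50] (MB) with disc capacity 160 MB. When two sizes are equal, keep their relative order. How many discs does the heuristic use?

Sorted descending: 130, 130, 120, 110, 110, 50, 50, 50, 40, 30.
  130 → disc 1 (new)  [load 130/160]
  130 → disc 2 (new)  [load 130/160]
  120 → disc 3 (new)  [load 120/160]
  110 → disc 4 (new)  [load 110/160]
  110 → disc 5 (new)  [load 110/160]
  50 → disc 4  [load 160/160]
  50 → disc 5  [load 160/160]
  50 → disc 6 (new)  [load 50/160]
  40 → disc 3  [load 160/160]
  30 → disc 1  [load 160/160]
6 discs opened.

6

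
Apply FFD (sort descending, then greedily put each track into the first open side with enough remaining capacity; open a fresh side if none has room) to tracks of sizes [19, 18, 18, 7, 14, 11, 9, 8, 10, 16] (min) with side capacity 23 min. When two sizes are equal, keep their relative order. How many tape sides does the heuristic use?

Sorted descending: 19, 18, 18, 16, 14, 11, 10, 9, 8, 7.
  19 → side 1 (new)  [load 19/23]
  18 → side 2 (new)  [load 18/23]
  18 → side 3 (new)  [load 18/23]
  16 → side 4 (new)  [load 16/23]
  14 → side 5 (new)  [load 14/23]
  11 → side 6 (new)  [load 11/23]
  10 → side 6  [load 21/23]
  9 → side 5  [load 23/23]
  8 → side 7 (new)  [load 8/23]
  7 → side 4  [load 23/23]
7 tape sides opened.

7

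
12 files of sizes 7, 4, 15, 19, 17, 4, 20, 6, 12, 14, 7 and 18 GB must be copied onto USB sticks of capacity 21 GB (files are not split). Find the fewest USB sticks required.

8

Total = 20 + 19 + 18 + 17 + 15 + 14 + 12 + 7 + 7 + 6 + 4 + 4 = 143 GB.
Lower bound: ⌈143/21⌉ = 7 USB sticks.
A packing using 8 USB sticks:
  USB stick 1: 20 = 20
  USB stick 2: 19 = 19
  USB stick 3: 18 = 18
  USB stick 4: 17 + 4 = 21
  USB stick 5: 15 + 6 = 21
  USB stick 6: 14 + 7 = 21
  USB stick 7: 12 + 7 = 19
  USB stick 8: 4 = 4
No arrangement into 7 USB sticks stays within capacity, so 8 is optimal.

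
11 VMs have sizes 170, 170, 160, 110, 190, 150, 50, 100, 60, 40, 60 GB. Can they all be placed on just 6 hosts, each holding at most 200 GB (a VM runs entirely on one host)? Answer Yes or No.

Total = 1260 GB; ⌈1260/200⌉ = 7.
At least 7 hosts are required, but only 6 are allowed.

No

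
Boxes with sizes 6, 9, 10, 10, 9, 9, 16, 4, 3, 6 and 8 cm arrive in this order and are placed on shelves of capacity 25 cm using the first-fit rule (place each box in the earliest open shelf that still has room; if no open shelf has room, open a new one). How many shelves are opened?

4

  6 → shelf 1 (new)  [load 6/25]
  9 → shelf 1  [load 15/25]
  10 → shelf 1  [load 25/25]
  10 → shelf 2 (new)  [load 10/25]
  9 → shelf 2  [load 19/25]
  9 → shelf 3 (new)  [load 9/25]
  16 → shelf 3  [load 25/25]
  4 → shelf 2  [load 23/25]
  3 → shelf 4 (new)  [load 3/25]
  6 → shelf 4  [load 9/25]
  8 → shelf 4  [load 17/25]
4 shelves opened.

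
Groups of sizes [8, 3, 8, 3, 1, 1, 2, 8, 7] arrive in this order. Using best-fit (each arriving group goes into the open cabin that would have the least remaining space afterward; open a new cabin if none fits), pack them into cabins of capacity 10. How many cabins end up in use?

5

  8 → cabin 1 (new)  [load 8/10]
  3 → cabin 2 (new)  [load 3/10]
  8 → cabin 3 (new)  [load 8/10]
  3 → cabin 2  [load 6/10]
  1 → cabin 1  [load 9/10]
  1 → cabin 1  [load 10/10]
  2 → cabin 3  [load 10/10]
  8 → cabin 4 (new)  [load 8/10]
  7 → cabin 5 (new)  [load 7/10]
5 cabins opened.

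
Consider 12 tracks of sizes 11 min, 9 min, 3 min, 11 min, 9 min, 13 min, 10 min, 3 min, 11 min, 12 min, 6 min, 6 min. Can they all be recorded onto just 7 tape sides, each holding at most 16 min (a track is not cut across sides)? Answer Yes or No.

Total = 104 min; ⌈104/16⌉ = 7.
8 tracks each exceed half the capacity and cannot share a side, forcing at least 8 tape sides.
At least 8 tape sides are required, but only 7 are allowed.

No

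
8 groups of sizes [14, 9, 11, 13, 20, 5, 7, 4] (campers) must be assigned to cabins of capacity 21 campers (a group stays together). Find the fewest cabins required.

5

Total = 20 + 14 + 13 + 11 + 9 + 7 + 5 + 4 = 83 campers.
Lower bound: ⌈83/21⌉ = 4 cabins.
A packing using 5 cabins:
  cabin 1: 20 = 20
  cabin 2: 14 + 7 = 21
  cabin 3: 13 + 5 = 18
  cabin 4: 11 + 9 = 20
  cabin 5: 4 = 4
No arrangement into 4 cabins stays within capacity, so 5 is optimal.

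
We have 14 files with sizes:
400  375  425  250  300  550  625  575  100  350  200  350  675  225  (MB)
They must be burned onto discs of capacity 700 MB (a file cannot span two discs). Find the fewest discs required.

Total = 675 + 625 + 575 + 550 + 425 + 400 + 375 + 350 + 350 + 300 + 250 + 225 + 200 + 100 = 5400 MB.
Lower bound: ⌈5400/700⌉ = 8 discs.
A packing using 9 discs:
  disc 1: 675 = 675
  disc 2: 625 = 625
  disc 3: 575 + 100 = 675
  disc 4: 550 = 550
  disc 5: 425 + 250 = 675
  disc 6: 400 + 300 = 700
  disc 7: 375 + 225 = 600
  disc 8: 350 + 350 = 700
  disc 9: 200 = 200
No arrangement into 8 discs stays within capacity, so 9 is optimal.

9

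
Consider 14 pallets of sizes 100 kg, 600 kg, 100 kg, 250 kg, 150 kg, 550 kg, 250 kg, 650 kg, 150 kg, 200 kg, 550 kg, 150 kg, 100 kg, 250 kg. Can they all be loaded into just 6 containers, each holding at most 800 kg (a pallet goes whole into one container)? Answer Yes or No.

A valid assignment using 6 containers:
  container 1: 650 + 150 = 800
  container 2: 600 + 200 = 800
  container 3: 550 + 250 = 800
  container 4: 550 + 250 = 800
  container 5: 250 + 150 + 150 + 100 + 100 = 750
  container 6: 100 = 100
Every load is within 800 kg, so 6 containers suffice.

Yes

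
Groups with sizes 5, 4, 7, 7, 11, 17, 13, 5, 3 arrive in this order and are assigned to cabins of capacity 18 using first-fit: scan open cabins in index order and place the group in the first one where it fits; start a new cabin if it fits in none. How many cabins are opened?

5

  5 → cabin 1 (new)  [load 5/18]
  4 → cabin 1  [load 9/18]
  7 → cabin 1  [load 16/18]
  7 → cabin 2 (new)  [load 7/18]
  11 → cabin 2  [load 18/18]
  17 → cabin 3 (new)  [load 17/18]
  13 → cabin 4 (new)  [load 13/18]
  5 → cabin 4  [load 18/18]
  3 → cabin 5 (new)  [load 3/18]
5 cabins opened.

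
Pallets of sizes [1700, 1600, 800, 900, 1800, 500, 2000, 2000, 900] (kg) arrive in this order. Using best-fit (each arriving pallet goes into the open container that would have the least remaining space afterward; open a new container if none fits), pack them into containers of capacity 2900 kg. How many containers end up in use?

5

  1700 → container 1 (new)  [load 1700/2900]
  1600 → container 2 (new)  [load 1600/2900]
  800 → container 1  [load 2500/2900]
  900 → container 2  [load 2500/2900]
  1800 → container 3 (new)  [load 1800/2900]
  500 → container 3  [load 2300/2900]
  2000 → container 4 (new)  [load 2000/2900]
  2000 → container 5 (new)  [load 2000/2900]
  900 → container 4  [load 2900/2900]
5 containers opened.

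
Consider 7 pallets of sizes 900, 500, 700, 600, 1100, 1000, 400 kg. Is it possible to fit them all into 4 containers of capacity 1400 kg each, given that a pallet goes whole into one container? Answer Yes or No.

A valid assignment using 4 containers:
  container 1: 1100 = 1100
  container 2: 1000 + 400 = 1400
  container 3: 900 + 500 = 1400
  container 4: 700 + 600 = 1300
Every load is within 1400 kg, so 4 containers suffice.

Yes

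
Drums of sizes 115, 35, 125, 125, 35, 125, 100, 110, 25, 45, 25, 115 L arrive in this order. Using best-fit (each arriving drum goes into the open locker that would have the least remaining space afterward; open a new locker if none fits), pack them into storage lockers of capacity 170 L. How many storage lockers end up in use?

7

  115 → locker 1 (new)  [load 115/170]
  35 → locker 1  [load 150/170]
  125 → locker 2 (new)  [load 125/170]
  125 → locker 3 (new)  [load 125/170]
  35 → locker 2  [load 160/170]
  125 → locker 4 (new)  [load 125/170]
  100 → locker 5 (new)  [load 100/170]
  110 → locker 6 (new)  [load 110/170]
  25 → locker 3  [load 150/170]
  45 → locker 4  [load 170/170]
  25 → locker 6  [load 135/170]
  115 → locker 7 (new)  [load 115/170]
7 storage lockers opened.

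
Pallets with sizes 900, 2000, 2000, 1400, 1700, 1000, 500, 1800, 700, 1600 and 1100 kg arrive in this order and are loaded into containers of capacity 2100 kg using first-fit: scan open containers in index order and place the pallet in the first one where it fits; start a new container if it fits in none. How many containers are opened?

  900 → container 1 (new)  [load 900/2100]
  2000 → container 2 (new)  [load 2000/2100]
  2000 → container 3 (new)  [load 2000/2100]
  1400 → container 4 (new)  [load 1400/2100]
  1700 → container 5 (new)  [load 1700/2100]
  1000 → container 1  [load 1900/2100]
  500 → container 4  [load 1900/2100]
  1800 → container 6 (new)  [load 1800/2100]
  700 → container 7 (new)  [load 700/2100]
  1600 → container 8 (new)  [load 1600/2100]
  1100 → container 7  [load 1800/2100]
8 containers opened.

8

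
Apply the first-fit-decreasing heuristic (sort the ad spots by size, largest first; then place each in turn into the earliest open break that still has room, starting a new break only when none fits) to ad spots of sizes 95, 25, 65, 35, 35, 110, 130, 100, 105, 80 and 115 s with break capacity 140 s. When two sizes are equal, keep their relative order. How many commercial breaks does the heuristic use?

8

Sorted descending: 130, 115, 110, 105, 100, 95, 80, 65, 35, 35, 25.
  130 → break 1 (new)  [load 130/140]
  115 → break 2 (new)  [load 115/140]
  110 → break 3 (new)  [load 110/140]
  105 → break 4 (new)  [load 105/140]
  100 → break 5 (new)  [load 100/140]
  95 → break 6 (new)  [load 95/140]
  80 → break 7 (new)  [load 80/140]
  65 → break 8 (new)  [load 65/140]
  35 → break 4  [load 140/140]
  35 → break 5  [load 135/140]
  25 → break 2  [load 140/140]
8 commercial breaks opened.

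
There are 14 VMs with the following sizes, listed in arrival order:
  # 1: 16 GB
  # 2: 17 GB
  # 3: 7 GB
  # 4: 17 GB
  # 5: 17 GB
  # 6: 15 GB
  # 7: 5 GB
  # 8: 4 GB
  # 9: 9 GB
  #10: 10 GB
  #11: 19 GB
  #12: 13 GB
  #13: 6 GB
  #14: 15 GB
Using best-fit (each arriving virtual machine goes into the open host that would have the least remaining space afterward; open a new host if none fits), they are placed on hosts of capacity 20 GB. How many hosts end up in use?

  16 → host 1 (new)  [load 16/20]
  17 → host 2 (new)  [load 17/20]
  7 → host 3 (new)  [load 7/20]
  17 → host 4 (new)  [load 17/20]
  17 → host 5 (new)  [load 17/20]
  15 → host 6 (new)  [load 15/20]
  5 → host 6  [load 20/20]
  4 → host 1  [load 20/20]
  9 → host 3  [load 16/20]
  10 → host 7 (new)  [load 10/20]
  19 → host 8 (new)  [load 19/20]
  13 → host 9 (new)  [load 13/20]
  6 → host 9  [load 19/20]
  15 → host 10 (new)  [load 15/20]
10 hosts opened.

10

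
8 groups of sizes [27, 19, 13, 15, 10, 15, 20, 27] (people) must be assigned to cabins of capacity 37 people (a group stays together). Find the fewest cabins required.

Total = 27 + 27 + 20 + 19 + 15 + 15 + 13 + 10 = 146 people.
Lower bound: ⌈146/37⌉ = 4 cabins.
A packing using 5 cabins:
  cabin 1: 27 + 10 = 37
  cabin 2: 27 = 27
  cabin 3: 20 + 15 = 35
  cabin 4: 19 + 15 = 34
  cabin 5: 13 = 13
No arrangement into 4 cabins stays within capacity, so 5 is optimal.

5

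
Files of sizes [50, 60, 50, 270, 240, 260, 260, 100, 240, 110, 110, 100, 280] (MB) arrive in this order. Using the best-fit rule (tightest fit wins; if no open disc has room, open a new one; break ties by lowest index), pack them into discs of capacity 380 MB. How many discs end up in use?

  50 → disc 1 (new)  [load 50/380]
  60 → disc 1  [load 110/380]
  50 → disc 1  [load 160/380]
  270 → disc 2 (new)  [load 270/380]
  240 → disc 3 (new)  [load 240/380]
  260 → disc 4 (new)  [load 260/380]
  260 → disc 5 (new)  [load 260/380]
  100 → disc 2  [load 370/380]
  240 → disc 6 (new)  [load 240/380]
  110 → disc 4  [load 370/380]
  110 → disc 5  [load 370/380]
  100 → disc 3  [load 340/380]
  280 → disc 7 (new)  [load 280/380]
7 discs opened.

7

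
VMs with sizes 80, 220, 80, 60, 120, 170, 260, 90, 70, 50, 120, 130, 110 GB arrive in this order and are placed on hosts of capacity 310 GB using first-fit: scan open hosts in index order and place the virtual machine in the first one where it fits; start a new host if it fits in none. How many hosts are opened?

6

  80 → host 1 (new)  [load 80/310]
  220 → host 1  [load 300/310]
  80 → host 2 (new)  [load 80/310]
  60 → host 2  [load 140/310]
  120 → host 2  [load 260/310]
  170 → host 3 (new)  [load 170/310]
  260 → host 4 (new)  [load 260/310]
  90 → host 3  [load 260/310]
  70 → host 5 (new)  [load 70/310]
  50 → host 2  [load 310/310]
  120 → host 5  [load 190/310]
  130 → host 6 (new)  [load 130/310]
  110 → host 5  [load 300/310]
6 hosts opened.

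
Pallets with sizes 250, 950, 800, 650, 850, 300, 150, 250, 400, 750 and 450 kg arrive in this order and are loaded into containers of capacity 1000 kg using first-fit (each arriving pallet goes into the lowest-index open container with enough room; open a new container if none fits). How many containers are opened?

7

  250 → container 1 (new)  [load 250/1000]
  950 → container 2 (new)  [load 950/1000]
  800 → container 3 (new)  [load 800/1000]
  650 → container 1  [load 900/1000]
  850 → container 4 (new)  [load 850/1000]
  300 → container 5 (new)  [load 300/1000]
  150 → container 3  [load 950/1000]
  250 → container 5  [load 550/1000]
  400 → container 5  [load 950/1000]
  750 → container 6 (new)  [load 750/1000]
  450 → container 7 (new)  [load 450/1000]
7 containers opened.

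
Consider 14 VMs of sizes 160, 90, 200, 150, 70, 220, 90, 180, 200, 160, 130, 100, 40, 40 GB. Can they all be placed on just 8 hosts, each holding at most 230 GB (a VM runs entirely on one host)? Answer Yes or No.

No

Total = 1830 GB; ⌈1830/230⌉ = 8.
The bound of 8 does not rule out 8, but exhaustive search shows no assignment into 8 hosts of capacity 230 GB exists — the minimum is 9.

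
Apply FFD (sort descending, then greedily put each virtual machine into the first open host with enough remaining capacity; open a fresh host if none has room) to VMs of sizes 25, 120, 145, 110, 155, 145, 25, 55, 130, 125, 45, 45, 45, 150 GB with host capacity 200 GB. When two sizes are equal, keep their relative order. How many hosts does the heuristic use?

Sorted descending: 155, 150, 145, 145, 130, 125, 120, 110, 55, 45, 45, 45, 25, 25.
  155 → host 1 (new)  [load 155/200]
  150 → host 2 (new)  [load 150/200]
  145 → host 3 (new)  [load 145/200]
  145 → host 4 (new)  [load 145/200]
  130 → host 5 (new)  [load 130/200]
  125 → host 6 (new)  [load 125/200]
  120 → host 7 (new)  [load 120/200]
  110 → host 8 (new)  [load 110/200]
  55 → host 3  [load 200/200]
  45 → host 1  [load 200/200]
  45 → host 2  [load 195/200]
  45 → host 4  [load 190/200]
  25 → host 5  [load 155/200]
  25 → host 5  [load 180/200]
8 hosts opened.

8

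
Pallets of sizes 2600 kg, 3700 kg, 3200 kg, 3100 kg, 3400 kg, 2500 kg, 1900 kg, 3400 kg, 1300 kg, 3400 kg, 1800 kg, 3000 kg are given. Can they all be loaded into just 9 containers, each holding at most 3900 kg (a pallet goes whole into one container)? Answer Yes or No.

No

Total = 33300 kg; ⌈33300/3900⌉ = 9.
The bound of 9 does not rule out 9, but exhaustive search shows no assignment into 9 containers of capacity 3900 kg exists — the minimum is 10.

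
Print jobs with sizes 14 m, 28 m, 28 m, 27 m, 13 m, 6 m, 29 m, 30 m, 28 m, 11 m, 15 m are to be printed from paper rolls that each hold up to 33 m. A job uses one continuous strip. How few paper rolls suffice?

8

Total = 30 + 29 + 28 + 28 + 28 + 27 + 15 + 14 + 13 + 11 + 6 = 229 m.
Lower bound: ⌈229/33⌉ = 7 paper rolls.
A packing using 8 paper rolls:
  roll 1: 30 = 30
  roll 2: 29 = 29
  roll 3: 28 = 28
  roll 4: 28 = 28
  roll 5: 28 = 28
  roll 6: 27 + 6 = 33
  roll 7: 15 + 14 = 29
  roll 8: 13 + 11 = 24
No arrangement into 7 paper rolls stays within capacity, so 8 is optimal.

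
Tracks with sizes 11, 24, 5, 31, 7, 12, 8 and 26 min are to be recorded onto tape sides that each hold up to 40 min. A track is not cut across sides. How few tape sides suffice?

4

Total = 31 + 26 + 24 + 12 + 11 + 8 + 7 + 5 = 124 min.
Lower bound: ⌈124/40⌉ = 4 tape sides.
A packing using 4 tape sides:
  side 1: 31 + 8 = 39
  side 2: 26 + 12 = 38
  side 3: 24 + 11 + 5 = 40
  side 4: 7 = 7
This matches the lower bound, so 4 is optimal.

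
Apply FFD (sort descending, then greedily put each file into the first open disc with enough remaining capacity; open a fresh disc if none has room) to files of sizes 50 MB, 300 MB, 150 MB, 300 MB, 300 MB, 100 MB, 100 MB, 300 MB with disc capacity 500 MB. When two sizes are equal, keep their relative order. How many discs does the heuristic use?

Sorted descending: 300, 300, 300, 300, 150, 100, 100, 50.
  300 → disc 1 (new)  [load 300/500]
  300 → disc 2 (new)  [load 300/500]
  300 → disc 3 (new)  [load 300/500]
  300 → disc 4 (new)  [load 300/500]
  150 → disc 1  [load 450/500]
  100 → disc 2  [load 400/500]
  100 → disc 2  [load 500/500]
  50 → disc 1  [load 500/500]
4 discs opened.

4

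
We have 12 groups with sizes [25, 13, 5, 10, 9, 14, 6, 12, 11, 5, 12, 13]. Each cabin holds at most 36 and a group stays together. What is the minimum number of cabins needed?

Total = 25 + 14 + 13 + 13 + 12 + 12 + 11 + 10 + 9 + 6 + 5 + 5 = 135.
Lower bound: ⌈135/36⌉ = 4 cabins.
A packing using 4 cabins:
  cabin 1: 25 + 11 = 36
  cabin 2: 14 + 13 + 9 = 36
  cabin 3: 13 + 12 + 10 = 35
  cabin 4: 12 + 6 + 5 + 5 = 28
This matches the lower bound, so 4 is optimal.

4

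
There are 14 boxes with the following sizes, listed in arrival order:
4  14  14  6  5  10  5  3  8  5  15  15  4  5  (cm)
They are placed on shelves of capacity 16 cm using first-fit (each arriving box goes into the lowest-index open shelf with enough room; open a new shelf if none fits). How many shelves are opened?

  4 → shelf 1 (new)  [load 4/16]
  14 → shelf 2 (new)  [load 14/16]
  14 → shelf 3 (new)  [load 14/16]
  6 → shelf 1  [load 10/16]
  5 → shelf 1  [load 15/16]
  10 → shelf 4 (new)  [load 10/16]
  5 → shelf 4  [load 15/16]
  3 → shelf 5 (new)  [load 3/16]
  8 → shelf 5  [load 11/16]
  5 → shelf 5  [load 16/16]
  15 → shelf 6 (new)  [load 15/16]
  15 → shelf 7 (new)  [load 15/16]
  4 → shelf 8 (new)  [load 4/16]
  5 → shelf 8  [load 9/16]
8 shelves opened.

8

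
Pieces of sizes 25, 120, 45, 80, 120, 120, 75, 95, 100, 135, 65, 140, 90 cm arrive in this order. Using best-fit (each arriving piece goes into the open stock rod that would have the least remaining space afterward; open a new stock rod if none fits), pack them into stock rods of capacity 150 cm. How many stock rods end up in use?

10

  25 → stock rod 1 (new)  [load 25/150]
  120 → stock rod 1  [load 145/150]
  45 → stock rod 2 (new)  [load 45/150]
  80 → stock rod 2  [load 125/150]
  120 → stock rod 3 (new)  [load 120/150]
  120 → stock rod 4 (new)  [load 120/150]
  75 → stock rod 5 (new)  [load 75/150]
  95 → stock rod 6 (new)  [load 95/150]
  100 → stock rod 7 (new)  [load 100/150]
  135 → stock rod 8 (new)  [load 135/150]
  65 → stock rod 5  [load 140/150]
  140 → stock rod 9 (new)  [load 140/150]
  90 → stock rod 10 (new)  [load 90/150]
10 stock rods opened.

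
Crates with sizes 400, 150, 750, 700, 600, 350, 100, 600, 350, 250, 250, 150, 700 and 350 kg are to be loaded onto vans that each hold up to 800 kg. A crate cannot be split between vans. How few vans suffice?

8

Total = 750 + 700 + 700 + 600 + 600 + 400 + 350 + 350 + 350 + 250 + 250 + 150 + 150 + 100 = 5700 kg.
Lower bound: ⌈5700/800⌉ = 8 vans.
A packing using 8 vans:
  van 1: 750 = 750
  van 2: 700 + 100 = 800
  van 3: 700 = 700
  van 4: 600 + 150 = 750
  van 5: 600 + 150 = 750
  van 6: 400 + 350 = 750
  van 7: 350 + 350 = 700
  van 8: 250 + 250 = 500
This matches the lower bound, so 8 is optimal.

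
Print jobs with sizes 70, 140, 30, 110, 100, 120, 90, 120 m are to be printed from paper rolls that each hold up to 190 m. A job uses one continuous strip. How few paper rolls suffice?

Total = 140 + 120 + 120 + 110 + 100 + 90 + 70 + 30 = 780 m.
Lower bound: ⌈780/190⌉ = 5 paper rolls.
A packing using 5 paper rolls:
  roll 1: 140 + 30 = 170
  roll 2: 120 + 70 = 190
  roll 3: 120 = 120
  roll 4: 110 = 110
  roll 5: 100 + 90 = 190
This matches the lower bound, so 5 is optimal.

5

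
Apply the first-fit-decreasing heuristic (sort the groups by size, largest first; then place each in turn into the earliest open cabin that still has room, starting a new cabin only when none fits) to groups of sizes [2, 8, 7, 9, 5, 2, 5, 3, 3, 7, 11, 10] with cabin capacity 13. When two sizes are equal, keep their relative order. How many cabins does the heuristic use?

6

Sorted descending: 11, 10, 9, 8, 7, 7, 5, 5, 3, 3, 2, 2.
  11 → cabin 1 (new)  [load 11/13]
  10 → cabin 2 (new)  [load 10/13]
  9 → cabin 3 (new)  [load 9/13]
  8 → cabin 4 (new)  [load 8/13]
  7 → cabin 5 (new)  [load 7/13]
  7 → cabin 6 (new)  [load 7/13]
  5 → cabin 4  [load 13/13]
  5 → cabin 5  [load 12/13]
  3 → cabin 2  [load 13/13]
  3 → cabin 3  [load 12/13]
  2 → cabin 1  [load 13/13]
  2 → cabin 6  [load 9/13]
6 cabins opened.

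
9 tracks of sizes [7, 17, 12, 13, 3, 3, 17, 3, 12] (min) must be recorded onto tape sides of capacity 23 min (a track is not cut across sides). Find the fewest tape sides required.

5

Total = 17 + 17 + 13 + 12 + 12 + 7 + 3 + 3 + 3 = 87 min.
Lower bound: ⌈87/23⌉ = 4 tape sides.
Also, 5 tracks each exceed 23/2 min, and no two of those can share a side, so at least 5 tape sides are needed.
A packing using 5 tape sides:
  side 1: 17 + 3 + 3 = 23
  side 2: 17 + 3 = 20
  side 3: 13 + 7 = 20
  side 4: 12 = 12
  side 5: 12 = 12
This matches the lower bound, so 5 is optimal.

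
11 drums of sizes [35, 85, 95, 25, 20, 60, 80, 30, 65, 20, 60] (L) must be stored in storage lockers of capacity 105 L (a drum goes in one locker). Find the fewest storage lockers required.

Total = 95 + 85 + 80 + 65 + 60 + 60 + 35 + 30 + 25 + 20 + 20 = 575 L.
Lower bound: ⌈575/105⌉ = 6 storage lockers.
A packing using 6 storage lockers:
  locker 1: 95 = 95
  locker 2: 85 + 20 = 105
  locker 3: 80 + 25 = 105
  locker 4: 65 + 35 = 100
  locker 5: 60 + 30 = 90
  locker 6: 60 + 20 = 80
This matches the lower bound, so 6 is optimal.

6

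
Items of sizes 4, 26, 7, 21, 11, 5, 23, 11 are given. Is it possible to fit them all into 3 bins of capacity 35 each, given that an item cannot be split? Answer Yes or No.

Total = 108; ⌈108/35⌉ = 4.
At least 4 bins are required, but only 3 are allowed.

No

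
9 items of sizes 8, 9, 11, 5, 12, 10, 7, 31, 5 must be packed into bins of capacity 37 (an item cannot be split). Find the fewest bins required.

3

Total = 31 + 12 + 11 + 10 + 9 + 8 + 7 + 5 + 5 = 98.
Lower bound: ⌈98/37⌉ = 3 bins.
A packing using 3 bins:
  bin 1: 31 + 5 = 36
  bin 2: 12 + 11 + 10 = 33
  bin 3: 9 + 8 + 7 + 5 = 29
This matches the lower bound, so 3 is optimal.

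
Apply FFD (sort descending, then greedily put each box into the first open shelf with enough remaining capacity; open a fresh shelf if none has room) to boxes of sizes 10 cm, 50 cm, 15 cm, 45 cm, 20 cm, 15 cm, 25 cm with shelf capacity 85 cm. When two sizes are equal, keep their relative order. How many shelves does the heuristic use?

3

Sorted descending: 50, 45, 25, 20, 15, 15, 10.
  50 → shelf 1 (new)  [load 50/85]
  45 → shelf 2 (new)  [load 45/85]
  25 → shelf 1  [load 75/85]
  20 → shelf 2  [load 65/85]
  15 → shelf 2  [load 80/85]
  15 → shelf 3 (new)  [load 15/85]
  10 → shelf 1  [load 85/85]
3 shelves opened.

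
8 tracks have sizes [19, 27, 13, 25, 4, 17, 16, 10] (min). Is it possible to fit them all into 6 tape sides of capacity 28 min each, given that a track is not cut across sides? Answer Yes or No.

A valid assignment using 6 tape sides:
  side 1: 27 = 27
  side 2: 25 = 25
  side 3: 19 + 4 = 23
  side 4: 17 + 10 = 27
  side 5: 16 = 16
  side 6: 13 = 13
Every load is within 28 min, so 6 tape sides suffice.

Yes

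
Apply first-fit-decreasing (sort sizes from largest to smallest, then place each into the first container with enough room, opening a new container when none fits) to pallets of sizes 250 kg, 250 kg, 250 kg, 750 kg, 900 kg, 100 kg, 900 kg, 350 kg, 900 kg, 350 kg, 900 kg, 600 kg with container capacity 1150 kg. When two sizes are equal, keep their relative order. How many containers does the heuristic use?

Sorted descending: 900, 900, 900, 900, 750, 600, 350, 350, 250, 250, 250, 100.
  900 → container 1 (new)  [load 900/1150]
  900 → container 2 (new)  [load 900/1150]
  900 → container 3 (new)  [load 900/1150]
  900 → container 4 (new)  [load 900/1150]
  750 → container 5 (new)  [load 750/1150]
  600 → container 6 (new)  [load 600/1150]
  350 → container 5  [load 1100/1150]
  350 → container 6  [load 950/1150]
  250 → container 1  [load 1150/1150]
  250 → container 2  [load 1150/1150]
  250 → container 3  [load 1150/1150]
  100 → container 4  [load 1000/1150]
6 containers opened.

6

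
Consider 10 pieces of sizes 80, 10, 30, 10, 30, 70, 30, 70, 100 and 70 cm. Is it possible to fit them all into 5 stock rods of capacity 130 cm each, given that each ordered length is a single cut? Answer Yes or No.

A valid assignment using 5 stock rods:
  stock rod 1: 100 + 30 = 130
  stock rod 2: 80 + 30 + 10 + 10 = 130
  stock rod 3: 70 + 30 = 100
  stock rod 4: 70 = 70
  stock rod 5: 70 = 70
Every load is within 130 cm, so 5 stock rods suffice.

Yes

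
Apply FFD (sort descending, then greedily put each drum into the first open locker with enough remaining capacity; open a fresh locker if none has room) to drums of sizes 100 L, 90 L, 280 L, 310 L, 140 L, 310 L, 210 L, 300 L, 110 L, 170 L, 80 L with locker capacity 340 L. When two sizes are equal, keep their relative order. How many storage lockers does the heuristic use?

Sorted descending: 310, 310, 300, 280, 210, 170, 140, 110, 100, 90, 80.
  310 → locker 1 (new)  [load 310/340]
  310 → locker 2 (new)  [load 310/340]
  300 → locker 3 (new)  [load 300/340]
  280 → locker 4 (new)  [load 280/340]
  210 → locker 5 (new)  [load 210/340]
  170 → locker 6 (new)  [load 170/340]
  140 → locker 6  [load 310/340]
  110 → locker 5  [load 320/340]
  100 → locker 7 (new)  [load 100/340]
  90 → locker 7  [load 190/340]
  80 → locker 7  [load 270/340]
7 storage lockers opened.

7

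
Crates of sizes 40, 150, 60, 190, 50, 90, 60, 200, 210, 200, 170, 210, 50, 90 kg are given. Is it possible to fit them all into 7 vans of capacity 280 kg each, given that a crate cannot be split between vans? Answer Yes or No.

Yes

A valid assignment using 7 vans:
  van 1: 210 + 60 = 270
  van 2: 210 + 60 = 270
  van 3: 200 + 50 = 250
  van 4: 200 + 50 = 250
  van 5: 190 + 90 = 280
  van 6: 170 + 90 = 260
  van 7: 150 + 40 = 190
Every load is within 280 kg, so 7 vans suffice.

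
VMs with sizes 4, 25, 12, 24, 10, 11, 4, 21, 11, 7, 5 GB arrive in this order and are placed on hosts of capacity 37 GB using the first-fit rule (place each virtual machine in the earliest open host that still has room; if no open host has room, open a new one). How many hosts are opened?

  4 → host 1 (new)  [load 4/37]
  25 → host 1  [load 29/37]
  12 → host 2 (new)  [load 12/37]
  24 → host 2  [load 36/37]
  10 → host 3 (new)  [load 10/37]
  11 → host 3  [load 21/37]
  4 → host 1  [load 33/37]
  21 → host 4 (new)  [load 21/37]
  11 → host 3  [load 32/37]
  7 → host 4  [load 28/37]
  5 → host 3  [load 37/37]
4 hosts opened.

4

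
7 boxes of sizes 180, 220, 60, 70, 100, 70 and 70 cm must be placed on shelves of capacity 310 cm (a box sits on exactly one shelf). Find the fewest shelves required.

3

Total = 220 + 180 + 100 + 70 + 70 + 70 + 60 = 770 cm.
Lower bound: ⌈770/310⌉ = 3 shelves.
A packing using 3 shelves:
  shelf 1: 220 + 70 = 290
  shelf 2: 180 + 100 = 280
  shelf 3: 70 + 70 + 60 = 200
This matches the lower bound, so 3 is optimal.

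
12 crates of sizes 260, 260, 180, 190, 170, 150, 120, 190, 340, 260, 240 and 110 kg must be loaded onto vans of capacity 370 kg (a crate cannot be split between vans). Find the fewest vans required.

Total = 340 + 260 + 260 + 260 + 240 + 190 + 190 + 180 + 170 + 150 + 120 + 110 = 2470 kg.
Lower bound: ⌈2470/370⌉ = 7 vans.
A packing using 8 vans:
  van 1: 340 = 340
  van 2: 260 + 110 = 370
  van 3: 260 = 260
  van 4: 260 = 260
  van 5: 240 + 120 = 360
  van 6: 190 + 180 = 370
  van 7: 190 + 170 = 360
  van 8: 150 = 150
No arrangement into 7 vans stays within capacity, so 8 is optimal.

8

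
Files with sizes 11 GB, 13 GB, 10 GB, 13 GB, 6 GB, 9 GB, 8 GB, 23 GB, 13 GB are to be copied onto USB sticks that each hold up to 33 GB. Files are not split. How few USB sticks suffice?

Total = 23 + 13 + 13 + 13 + 11 + 10 + 9 + 8 + 6 = 106 GB.
Lower bound: ⌈106/33⌉ = 4 USB sticks.
A packing using 4 USB sticks:
  USB stick 1: 23 + 10 = 33
  USB stick 2: 13 + 13 + 6 = 32
  USB stick 3: 13 + 11 + 9 = 33
  USB stick 4: 8 = 8
This matches the lower bound, so 4 is optimal.

4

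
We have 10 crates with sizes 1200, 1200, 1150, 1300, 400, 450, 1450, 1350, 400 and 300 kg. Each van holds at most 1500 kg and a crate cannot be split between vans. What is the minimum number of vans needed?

7

Total = 1450 + 1350 + 1300 + 1200 + 1200 + 1150 + 450 + 400 + 400 + 300 = 9200 kg.
Lower bound: ⌈9200/1500⌉ = 7 vans.
A packing using 7 vans:
  van 1: 1450 = 1450
  van 2: 1350 = 1350
  van 3: 1300 = 1300
  van 4: 1200 + 300 = 1500
  van 5: 1200 = 1200
  van 6: 1150 = 1150
  van 7: 450 + 400 + 400 = 1250
This matches the lower bound, so 7 is optimal.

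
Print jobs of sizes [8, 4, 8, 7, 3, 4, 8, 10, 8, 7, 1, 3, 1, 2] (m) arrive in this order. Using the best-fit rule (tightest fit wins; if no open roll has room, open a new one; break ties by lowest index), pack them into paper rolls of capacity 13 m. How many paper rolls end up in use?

7

  8 → roll 1 (new)  [load 8/13]
  4 → roll 1  [load 12/13]
  8 → roll 2 (new)  [load 8/13]
  7 → roll 3 (new)  [load 7/13]
  3 → roll 2  [load 11/13]
  4 → roll 3  [load 11/13]
  8 → roll 4 (new)  [load 8/13]
  10 → roll 5 (new)  [load 10/13]
  8 → roll 6 (new)  [load 8/13]
  7 → roll 7 (new)  [load 7/13]
  1 → roll 1  [load 13/13]
  3 → roll 5  [load 13/13]
  1 → roll 2  [load 12/13]
  2 → roll 3  [load 13/13]
7 paper rolls opened.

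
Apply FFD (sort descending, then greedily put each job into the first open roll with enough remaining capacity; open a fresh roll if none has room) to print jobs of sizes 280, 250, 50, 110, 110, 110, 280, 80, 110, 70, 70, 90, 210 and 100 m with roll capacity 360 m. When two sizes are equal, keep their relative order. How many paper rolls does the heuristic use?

Sorted descending: 280, 280, 250, 210, 110, 110, 110, 110, 100, 90, 80, 70, 70, 50.
  280 → roll 1 (new)  [load 280/360]
  280 → roll 2 (new)  [load 280/360]
  250 → roll 3 (new)  [load 250/360]
  210 → roll 4 (new)  [load 210/360]
  110 → roll 3  [load 360/360]
  110 → roll 4  [load 320/360]
  110 → roll 5 (new)  [load 110/360]
  110 → roll 5  [load 220/360]
  100 → roll 5  [load 320/360]
  90 → roll 6 (new)  [load 90/360]
  80 → roll 1  [load 360/360]
  70 → roll 2  [load 350/360]
  70 → roll 6  [load 160/360]
  50 → roll 6  [load 210/360]
6 paper rolls opened.

6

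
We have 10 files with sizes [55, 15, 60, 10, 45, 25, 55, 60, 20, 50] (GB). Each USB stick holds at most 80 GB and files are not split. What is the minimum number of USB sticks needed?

Total = 60 + 60 + 55 + 55 + 50 + 45 + 25 + 20 + 15 + 10 = 395 GB.
Lower bound: ⌈395/80⌉ = 5 USB sticks.
Also, 6 files each exceed 40 GB, and no two of those can share a USB stick, so at least 6 USB sticks are needed.
A packing using 6 USB sticks:
  USB stick 1: 60 + 20 = 80
  USB stick 2: 60 + 15 = 75
  USB stick 3: 55 + 25 = 80
  USB stick 4: 55 + 10 = 65
  USB stick 5: 50 = 50
  USB stick 6: 45 = 45
This matches the lower bound, so 6 is optimal.

6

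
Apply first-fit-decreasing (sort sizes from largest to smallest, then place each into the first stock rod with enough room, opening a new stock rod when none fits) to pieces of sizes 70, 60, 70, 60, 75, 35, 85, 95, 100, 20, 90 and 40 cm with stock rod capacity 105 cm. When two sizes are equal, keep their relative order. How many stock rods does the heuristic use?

9

Sorted descending: 100, 95, 90, 85, 75, 70, 70, 60, 60, 40, 35, 20.
  100 → stock rod 1 (new)  [load 100/105]
  95 → stock rod 2 (new)  [load 95/105]
  90 → stock rod 3 (new)  [load 90/105]
  85 → stock rod 4 (new)  [load 85/105]
  75 → stock rod 5 (new)  [load 75/105]
  70 → stock rod 6 (new)  [load 70/105]
  70 → stock rod 7 (new)  [load 70/105]
  60 → stock rod 8 (new)  [load 60/105]
  60 → stock rod 9 (new)  [load 60/105]
  40 → stock rod 8  [load 100/105]
  35 → stock rod 6  [load 105/105]
  20 → stock rod 4  [load 105/105]
9 stock rods opened.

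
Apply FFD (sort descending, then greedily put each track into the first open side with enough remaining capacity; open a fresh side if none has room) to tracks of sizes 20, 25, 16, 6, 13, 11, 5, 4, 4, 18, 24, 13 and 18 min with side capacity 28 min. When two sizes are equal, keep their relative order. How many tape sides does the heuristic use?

7

Sorted descending: 25, 24, 20, 18, 18, 16, 13, 13, 11, 6, 5, 4, 4.
  25 → side 1 (new)  [load 25/28]
  24 → side 2 (new)  [load 24/28]
  20 → side 3 (new)  [load 20/28]
  18 → side 4 (new)  [load 18/28]
  18 → side 5 (new)  [load 18/28]
  16 → side 6 (new)  [load 16/28]
  13 → side 7 (new)  [load 13/28]
  13 → side 7  [load 26/28]
  11 → side 6  [load 27/28]
  6 → side 3  [load 26/28]
  5 → side 4  [load 23/28]
  4 → side 2  [load 28/28]
  4 → side 4  [load 27/28]
7 tape sides opened.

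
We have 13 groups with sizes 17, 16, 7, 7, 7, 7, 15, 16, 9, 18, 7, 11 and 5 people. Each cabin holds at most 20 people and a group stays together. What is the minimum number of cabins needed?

Total = 18 + 17 + 16 + 16 + 15 + 11 + 9 + 7 + 7 + 7 + 7 + 7 + 5 = 142 people.
Lower bound: ⌈142/20⌉ = 8 cabins.
A packing using 9 cabins:
  cabin 1: 18 = 18
  cabin 2: 17 = 17
  cabin 3: 16 = 16
  cabin 4: 16 = 16
  cabin 5: 15 + 5 = 20
  cabin 6: 11 + 9 = 20
  cabin 7: 7 + 7 = 14
  cabin 8: 7 + 7 = 14
  cabin 9: 7 = 7
No arrangement into 8 cabins stays within capacity, so 9 is optimal.

9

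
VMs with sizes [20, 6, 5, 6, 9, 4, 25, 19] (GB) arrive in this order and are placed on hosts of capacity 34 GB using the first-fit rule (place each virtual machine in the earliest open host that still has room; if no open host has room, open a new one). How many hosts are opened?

4

  20 → host 1 (new)  [load 20/34]
  6 → host 1  [load 26/34]
  5 → host 1  [load 31/34]
  6 → host 2 (new)  [load 6/34]
  9 → host 2  [load 15/34]
  4 → host 2  [load 19/34]
  25 → host 3 (new)  [load 25/34]
  19 → host 4 (new)  [load 19/34]
4 hosts opened.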